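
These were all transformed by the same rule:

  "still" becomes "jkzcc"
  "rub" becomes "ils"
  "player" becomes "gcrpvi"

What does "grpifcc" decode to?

payroll

Compare letters: s→j is +17, t→k is +17, i→z is +17 — a constant shift. It's a constant shift of +17 (ROT17).
Reversing it on grpifcc: g−17=p, r−17=a, p−17=y, i−17=r, f−17=o, c−17=l, c−17=l.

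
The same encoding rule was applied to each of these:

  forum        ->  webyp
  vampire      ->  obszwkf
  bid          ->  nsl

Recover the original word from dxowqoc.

segment

The output letters match the input read backwards, each shifted +10: forum reversed is murof. Two steps: reverse the string, then apply a Caesar shift of +10.
Undoing it on dxowqoc: shift back: d−10=t, x−10=n, o−10=e, w−10=m, q−10=g, o−10=e, c−10=s → tnemges; then reverse → segment.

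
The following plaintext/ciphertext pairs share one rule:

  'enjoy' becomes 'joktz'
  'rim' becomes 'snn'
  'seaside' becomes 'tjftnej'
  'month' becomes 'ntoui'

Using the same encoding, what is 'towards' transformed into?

utxfset

The shift depends on letter class: consonant n→o is +1, but vowel e→j is +5. Two shifts are in play — +5 for a/e/i/o/u, +1 for every other letter.
For towards: t(cons)+1=u, o(vowel)+5=t, w(cons)+1=x, a(vowel)+5=f, r(cons)+1=s, d(cons)+1=e, s(cons)+1=t.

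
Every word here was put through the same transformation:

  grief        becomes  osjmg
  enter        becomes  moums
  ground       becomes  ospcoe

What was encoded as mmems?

elder

Shifts by position in grief: pos 0: g→o (+8), pos 1: r→s (+1), pos 2: i→j (+1), pos 3: e→m (+8), pos 4: f→g (+1) — repeating every 3. A repeating key of period 3 is used — shifts +8, +1, +1 over and over.
Reversing it on mmems: m−8=e, m−1=l, e−1=d, m−8=e, s−1=r.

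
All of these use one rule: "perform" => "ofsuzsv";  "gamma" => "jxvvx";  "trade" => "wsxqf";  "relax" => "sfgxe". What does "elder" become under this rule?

p(15)→o(14) and e(4)→f(5) fit y≡15x+23 (mod 26); the inverse of 15 mod 26 is 7. This is an affine cipher: with a=0,…,z=25, each position x becomes (15x+23) mod 26.
Applying it to elder: e(4)→15·4+23≡5=f; l(11)→15·11+23≡6=g; d(3)→15·3+23≡16=q; e(4)→15·4+23≡5=f; r(17)→15·17+23≡18=s (all mod 26).

fgqfs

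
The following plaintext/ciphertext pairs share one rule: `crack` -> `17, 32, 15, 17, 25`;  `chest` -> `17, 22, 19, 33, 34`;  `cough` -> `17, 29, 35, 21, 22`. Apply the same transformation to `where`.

Letters become their 1-based position plus 14 (so a→15, b→16, …).
Applying it to where: w=23→37, h=8→22, e=5→19, r=18→32, e=5→19.

37, 22, 19, 32, 19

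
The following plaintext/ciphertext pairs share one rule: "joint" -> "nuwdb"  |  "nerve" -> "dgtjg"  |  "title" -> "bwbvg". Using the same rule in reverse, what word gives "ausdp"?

wound

j(9)→n(13) and o(14)→u(20) fit y≡17x+16 (mod 26); the inverse of 17 mod 26 is 23. Treating letters as 0–25, the rule is x ↦ 17x + 16 (mod 26).
Decoding ausdp: a(0)→23·(0−16)≡22=w; u(20)→23·(20−16)≡14=o; s(18)→23·(18−16)≡20=u; d(3)→23·(3−16)≡13=n; p(15)→23·(15−16)≡3=d (all mod 26).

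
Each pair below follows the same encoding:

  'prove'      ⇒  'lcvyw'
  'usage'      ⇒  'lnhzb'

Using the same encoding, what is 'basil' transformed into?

Two steps: reverse the string, then apply a Caesar shift of +7.
On basil: reverse → lisab; then shift: l+7=s, i+7=p, s+7=z, a+7=h, b+7=i.

spzhi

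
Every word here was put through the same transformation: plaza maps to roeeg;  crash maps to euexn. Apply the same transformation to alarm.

In plaza: p→r is +2, l→o is +3, a→e is +4, z→e is +5 — the shift increases by 1 each position. The shift increases by 1 at each position, starting from +2: 2, 3, 4, ….
Applying it to alarm: a+2=c, l+3=o, a+4=e, r+5=w, m+6=s.

coews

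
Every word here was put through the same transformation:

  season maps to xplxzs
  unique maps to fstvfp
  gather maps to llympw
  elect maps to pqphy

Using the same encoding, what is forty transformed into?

kzwyd

The shift depends on letter class: consonant s→x is +5, but vowel e→p is +11. Vowels shift forward by 11 and consonants shift forward by 5.
On forty: f(cons)+5=k, o(vowel)+11=z, r(cons)+5=w, t(cons)+5=y, y(cons)+5=d.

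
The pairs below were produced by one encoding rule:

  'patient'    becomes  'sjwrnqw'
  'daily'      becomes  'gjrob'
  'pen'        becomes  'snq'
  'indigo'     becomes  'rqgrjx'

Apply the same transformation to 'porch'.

sxufk

The shift depends on letter class: consonant p→s is +3, but vowel a→j is +9. The rule splits by letter class: vowels +9, consonants +3.
On porch: p(cons)+3=s, o(vowel)+9=x, r(cons)+3=u, c(cons)+3=f, h(cons)+3=k.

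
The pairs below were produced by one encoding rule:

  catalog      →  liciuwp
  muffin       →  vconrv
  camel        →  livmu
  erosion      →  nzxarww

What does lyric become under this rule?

ugaql

Shifts by position in catalog: pos 0: c→l (+9), pos 1: a→i (+8), pos 2: t→c (+9), pos 3: a→i (+8) — repeating every 2. A repeating key of period 2 is used — shifts +9, +8 over and over.
On lyric: l+9=u, y+8=g, r+9=a, i+8=q, c+9=l.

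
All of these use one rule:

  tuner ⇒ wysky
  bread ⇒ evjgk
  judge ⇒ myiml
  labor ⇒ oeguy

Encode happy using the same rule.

keuvf

In tuner: t→w is +3, u→y is +4, n→s is +5, e→k is +6 — the shift increases by 1 each position. The shift increases by 1 at each position, starting from +3: 3, 4, 5, ….
For happy: h+3=k, a+4=e, p+5=u, p+6=v, y+7=f.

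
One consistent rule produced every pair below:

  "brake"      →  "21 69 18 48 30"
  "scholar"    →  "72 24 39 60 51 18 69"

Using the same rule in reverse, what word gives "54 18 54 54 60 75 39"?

mammoth

b(#2)→21 and r(#18)→69: differences scale by 3, so n = 3·pos + 15. With a=1..z=26, the number is 3·pos + 15.
Undoing it on 54 18 54 54 60 75 39: 54→(54−15)÷3=13=m, 18→(18−15)÷3=1=a, 54→(54−15)÷3=13=m, 54→(54−15)÷3=13=m, 60→(60−15)÷3=15=o, 75→(75−15)÷3=20=t, 39→(39−15)÷3=8=h.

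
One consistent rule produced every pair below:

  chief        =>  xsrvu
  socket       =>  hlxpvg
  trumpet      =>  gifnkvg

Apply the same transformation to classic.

xozhhrx

Letters are reflected about the middle of the alphabet (position → 25−position): Atbash.
On classic: c↔x, l↔o, a↔z, s↔h, s↔h, i↔r, c↔x.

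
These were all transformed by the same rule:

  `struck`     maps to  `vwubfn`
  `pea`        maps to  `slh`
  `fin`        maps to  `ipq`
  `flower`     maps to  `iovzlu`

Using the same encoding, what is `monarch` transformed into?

pvqhufk

Vowels shift forward by 7 and consonants shift forward by 3.
For monarch: m(cons)+3=p, o(vowel)+7=v, n(cons)+3=q, a(vowel)+7=h, r(cons)+3=u, c(cons)+3=f, h(cons)+3=k.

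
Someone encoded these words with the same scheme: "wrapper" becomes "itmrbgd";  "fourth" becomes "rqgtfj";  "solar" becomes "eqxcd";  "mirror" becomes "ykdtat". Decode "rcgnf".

The shifts repeat in a cycle of length 2: positions 0,1,… shift by +12, +2, then the pattern repeats.
Decoding rcgnf: r−12=f, c−2=a, g−12=u, n−2=l, f−12=t.

fault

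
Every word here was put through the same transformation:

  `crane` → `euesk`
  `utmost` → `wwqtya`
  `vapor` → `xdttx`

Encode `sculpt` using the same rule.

In crane: c→e is +2, r→u is +3, a→e is +4, n→s is +5 — the shift increases by 1 each position. Each letter shifts forward by (position + 2), i.e. 2, 3, 4, … — the shift grows by one for each successive letter.
On sculpt: s+2=u, c+3=f, u+4=y, l+5=q, p+6=v, t+7=a.

ufyqva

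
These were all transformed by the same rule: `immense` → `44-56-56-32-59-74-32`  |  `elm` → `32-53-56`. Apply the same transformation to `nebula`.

i(#9)→44 and m(#13)→56: differences scale by 3, so n = 3·pos + 17. Each letter becomes 3×(its alphabet position, a=1..z=26) + 17.
For nebula: n=14→59, e=5→32, b=2→23, u=21→80, l=12→53, a=1→20.

59-32-23-80-53-20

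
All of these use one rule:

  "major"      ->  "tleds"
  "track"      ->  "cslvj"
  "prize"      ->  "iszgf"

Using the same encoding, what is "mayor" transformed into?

m(12)→t(19) and a(0)→l(11) fit y≡5x+11 (mod 26); the inverse of 5 mod 26 is 21. Each letter's alphabet position (a=0..z=25) is mapped through 5·x+11 mod 26 — an affine cipher.
On mayor: m(12)→5·12+11≡19=t; a(0)→5·0+11≡11=l; y(24)→5·24+11≡1=b; o(14)→5·14+11≡3=d; r(17)→5·17+11≡18=s (all mod 26).

tlbds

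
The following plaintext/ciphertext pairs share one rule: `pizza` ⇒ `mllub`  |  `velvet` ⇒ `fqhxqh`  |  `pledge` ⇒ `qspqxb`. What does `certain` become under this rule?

zumfdqo

Two steps: reverse the string, then apply a Caesar shift of +12.
On certain: reverse → niatrec; then shift: n+12=z, i+12=u, a+12=m, t+12=f, r+12=d, e+12=q, c+12=o.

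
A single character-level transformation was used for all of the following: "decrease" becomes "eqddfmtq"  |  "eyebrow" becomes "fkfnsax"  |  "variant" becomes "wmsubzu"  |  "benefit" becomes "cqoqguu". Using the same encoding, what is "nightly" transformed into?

Shifts by position in decrease: pos 0: d→e (+1), pos 1: e→q (+12), pos 2: c→d (+1), pos 3: r→d (+12) — repeating every 2. A repeating key of period 2 is used — shifts +1, +12 over and over.
For nightly: n+1=o, i+12=u, g+1=h, h+12=t, t+1=u, l+12=x, y+1=z.

ouhtuxz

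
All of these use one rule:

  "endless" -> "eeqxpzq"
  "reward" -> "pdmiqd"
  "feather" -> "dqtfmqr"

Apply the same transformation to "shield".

The word is reversed, then every letter is shifted forward by 12.
Applying it to shield: reverse → dleihs; then shift: d+12=p, l+12=x, e+12=q, i+12=u, h+12=t, s+12=e.

pxqute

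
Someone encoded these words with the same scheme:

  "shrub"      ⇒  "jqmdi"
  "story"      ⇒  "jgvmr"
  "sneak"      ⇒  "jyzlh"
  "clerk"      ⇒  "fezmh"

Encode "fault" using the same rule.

wldeg

s(18)→j(9) and h(7)→q(16) fit y≡23x+11 (mod 26); the inverse of 23 mod 26 is 17. Each letter's alphabet position (a=0..z=25) is mapped through 23·x+11 mod 26 — an affine cipher.
Applying it to fault: f(5)→23·5+11≡22=w; a(0)→23·0+11≡11=l; u(20)→23·20+11≡3=d; l(11)→23·11+11≡4=e; t(19)→23·19+11≡6=g (all mod 26).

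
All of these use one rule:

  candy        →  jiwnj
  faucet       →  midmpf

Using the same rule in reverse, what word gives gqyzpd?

In candy: c→j is +7, a→i is +8, n→w is +9, d→n is +10 — the shift increases by 1 each position. Letter i (0-indexed) is shifted by i+7, so successive shifts are 7, 8, 9, ….
Undoing it on gqyzpd: g−7=z, q−8=i, y−9=p, z−10=p, p−11=e, d−12=r.

zipper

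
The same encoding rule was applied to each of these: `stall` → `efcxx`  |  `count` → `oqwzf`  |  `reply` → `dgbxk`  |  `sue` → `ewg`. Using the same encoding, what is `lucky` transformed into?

The shift depends on letter class: consonant s→e is +12, but vowel a→c is +2. The rule splits by letter class: vowels +2, consonants +12.
Applying it to lucky: l(cons)+12=x, u(vowel)+2=w, c(cons)+12=o, k(cons)+12=w, y(cons)+12=k.

xwowk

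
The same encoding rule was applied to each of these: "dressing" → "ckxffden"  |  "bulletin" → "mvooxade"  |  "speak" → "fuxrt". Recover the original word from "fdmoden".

Each letter's alphabet position (a=0..z=25) is mapped through 21·x+17 mod 26 — an affine cipher.
Decoding fdmoden: f(5)→5·(5−17)≡18=s; d(3)→5·(3−17)≡8=i; m(12)→5·(12−17)≡1=b; o(14)→5·(14−17)≡11=l; d(3)→5·(3−17)≡8=i; e(4)→5·(4−17)≡13=n; n(13)→5·(13−17)≡6=g (all mod 26).

sibling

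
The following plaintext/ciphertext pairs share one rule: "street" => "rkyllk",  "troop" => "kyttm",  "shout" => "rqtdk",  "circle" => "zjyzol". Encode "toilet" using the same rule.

ktjolk

s(18)→r(17) and t(19)→k(10) fit y≡19x+13 (mod 26); the inverse of 19 mod 26 is 11. This is an affine cipher: with a=0,…,z=25, each position x becomes (19x+13) mod 26.
Applying it to toilet: t(19)→19·19+13≡10=k; o(14)→19·14+13≡19=t; i(8)→19·8+13≡9=j; l(11)→19·11+13≡14=o; e(4)→19·4+13≡11=l; t(19)→19·19+13≡10=k (all mod 26).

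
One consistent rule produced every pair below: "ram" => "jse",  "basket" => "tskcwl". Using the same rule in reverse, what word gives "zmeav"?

humid

Compare letters: r→j is +18, a→s is +18, m→e is +18 — a constant shift. This is a Caesar cipher with shift 18.
Reversing it on zmeav: z−18=h, m−18=u, e−18=m, a−18=i, v−18=d.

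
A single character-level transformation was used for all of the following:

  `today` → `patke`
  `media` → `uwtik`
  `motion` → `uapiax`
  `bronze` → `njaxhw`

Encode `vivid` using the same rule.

vivit

t(19)→p(15) and o(14)→a(0) fit y≡3x+10 (mod 26); the inverse of 3 mod 26 is 9. Treating letters as 0–25, the rule is x ↦ 3x + 10 (mod 26).
For vivid: v(21)→3·21+10≡21=v; i(8)→3·8+10≡8=i; v(21)→3·21+10≡21=v; i(8)→3·8+10≡8=i; d(3)→3·3+10≡19=t (all mod 26).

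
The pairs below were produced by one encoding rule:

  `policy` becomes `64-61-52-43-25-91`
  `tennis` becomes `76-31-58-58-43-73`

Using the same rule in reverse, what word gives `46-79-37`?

The formula is n = 3×(alphabet index, a=1) + 16.
Undoing it on 46-79-37: 46→(46−16)÷3=10=j, 79→(79−16)÷3=21=u, 37→(37−16)÷3=7=g.

jug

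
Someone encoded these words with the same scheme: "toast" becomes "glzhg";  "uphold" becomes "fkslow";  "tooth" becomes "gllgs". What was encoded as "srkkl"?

hippo

Each pair mirrors across the alphabet (t↔g, o↔l, a↔z): positions sum to 25. Letters are reflected about the middle of the alphabet (position → 25−position): Atbash.
Undoing it on srkkl: s↔h, r↔i, k↔p, k↔p, l↔o.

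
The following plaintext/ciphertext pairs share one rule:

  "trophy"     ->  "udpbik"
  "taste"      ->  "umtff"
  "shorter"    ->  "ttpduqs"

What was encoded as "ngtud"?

Shifts by position in trophy: pos 0: t→u (+1), pos 1: r→d (+12), pos 2: o→p (+1), pos 3: p→b (+12) — repeating every 2. The shifts repeat in a cycle of length 2: positions 0,1,… shift by +1, +12, then the pattern repeats.
Reversing it on ngtud: n−1=m, g−12=u, t−1=s, u−12=i, d−1=c.

music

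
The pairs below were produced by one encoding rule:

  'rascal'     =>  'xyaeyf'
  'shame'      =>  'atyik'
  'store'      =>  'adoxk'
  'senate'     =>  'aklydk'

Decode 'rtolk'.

phone

r(17)→x(23) and a(0)→y(24) fit y≡3x+24 (mod 26); the inverse of 3 mod 26 is 9. Each letter's alphabet position (a=0..z=25) is mapped through 3·x+24 mod 26 — an affine cipher.
Undoing it on rtolk: r(17)→9·(17−24)≡15=p; t(19)→9·(19−24)≡7=h; o(14)→9·(14−24)≡14=o; l(11)→9·(11−24)≡13=n; k(10)→9·(10−24)≡4=e (all mod 26).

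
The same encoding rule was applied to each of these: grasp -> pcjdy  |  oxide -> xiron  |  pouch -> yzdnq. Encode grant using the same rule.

pcjyc

Shifts by position in grasp: pos 0: g→p (+9), pos 1: r→c (+11), pos 2: a→j (+9), pos 3: s→d (+11) — repeating every 2. The shifts repeat in a cycle of length 2: positions 0,1,… shift by +9, +11, then the pattern repeats.
Applying it to grant: g+9=p, r+11=c, a+9=j, n+11=y, t+9=c.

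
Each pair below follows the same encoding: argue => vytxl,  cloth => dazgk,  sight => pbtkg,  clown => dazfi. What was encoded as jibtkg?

knight

a(0)→v(21) and r(17)→y(24) fit y≡17x+21 (mod 26); the inverse of 17 mod 26 is 23. This is an affine cipher: with a=0,…,z=25, each position x becomes (17x+21) mod 26.
Decoding jibtkg: j(9)→23·(9−21)≡10=k; i(8)→23·(8−21)≡13=n; b(1)→23·(1−21)≡8=i; t(19)→23·(19−21)≡6=g; k(10)→23·(10−21)≡7=h; g(6)→23·(6−21)≡19=t (all mod 26).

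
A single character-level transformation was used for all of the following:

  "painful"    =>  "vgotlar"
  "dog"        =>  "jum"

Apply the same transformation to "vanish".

Compare letters: p→v is +6, a→g is +6, i→o is +6 — a constant shift. Each letter is shifted forward by 6 in the alphabet (a Caesar shift of +6).
On vanish: v+6=b, a+6=g, n+6=t, i+6=o, s+6=y, h+6=n.

bgtoyn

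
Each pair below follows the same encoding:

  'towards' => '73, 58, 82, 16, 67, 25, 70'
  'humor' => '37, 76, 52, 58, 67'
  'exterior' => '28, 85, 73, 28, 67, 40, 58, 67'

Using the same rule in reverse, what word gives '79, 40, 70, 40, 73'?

visit

With a=1..z=26, the number is 3·pos + 13.
Undoing it on 79, 40, 70, 40, 73: 79→(79−13)÷3=22=v, 40→(40−13)÷3=9=i, 70→(70−13)÷3=19=s, 40→(40−13)÷3=9=i, 73→(73−13)÷3=20=t.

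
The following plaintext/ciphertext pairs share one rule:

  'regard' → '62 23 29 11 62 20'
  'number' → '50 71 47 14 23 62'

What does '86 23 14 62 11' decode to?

zebra

r(#18)→62 and e(#5)→23: differences scale by 3, so n = 3·pos + 8. Each letter becomes 3×(its alphabet position, a=1..z=26) + 8.
Reversing it on 86 23 14 62 11: 86→(86−8)÷3=26=z, 23→(23−8)÷3=5=e, 14→(14−8)÷3=2=b, 62→(62−8)÷3=18=r, 11→(11−8)÷3=1=a.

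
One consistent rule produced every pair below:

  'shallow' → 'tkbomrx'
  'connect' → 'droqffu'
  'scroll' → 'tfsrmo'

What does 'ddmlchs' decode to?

caliber

Shifts by position in shallow: pos 0: s→t (+1), pos 1: h→k (+3), pos 2: a→b (+1), pos 3: l→o (+3) — repeating every 2. It's a Vigenère-style cipher with numeric key [1,3]: position i shifts by key[i mod 2].
Reversing it on ddmlchs: d−1=c, d−3=a, m−1=l, l−3=i, c−1=b, h−3=e, s−1=r.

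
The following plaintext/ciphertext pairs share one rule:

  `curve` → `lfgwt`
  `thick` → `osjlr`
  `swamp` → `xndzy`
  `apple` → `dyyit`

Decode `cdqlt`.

Treating letters as 0–25, the rule is x ↦ 17x + 3 (mod 26).
Undoing it on cdqlt: c(2)→23·(2−3)≡3=d; d(3)→23·(3−3)≡0=a; q(16)→23·(16−3)≡13=n; l(11)→23·(11−3)≡2=c; t(19)→23·(19−3)≡4=e (all mod 26).

dance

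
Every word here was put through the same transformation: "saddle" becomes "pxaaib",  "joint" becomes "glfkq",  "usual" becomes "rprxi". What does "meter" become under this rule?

Compare letters: s→p is +23, a→x is +23, d→a is +23 — a constant shift. This is a Caesar cipher with shift 23.
Applying it to meter: m+23=j, e+23=b, t+23=q, e+23=b, r+23=o.

jbqbo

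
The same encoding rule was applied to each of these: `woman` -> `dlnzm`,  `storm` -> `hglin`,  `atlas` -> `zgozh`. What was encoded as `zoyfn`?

album

Each pair mirrors across the alphabet (w↔d, o↔l, m↔n): positions sum to 25. This is the alphabet-reversal cipher (Atbash): a becomes z, b becomes y, etc.
Undoing it on zoyfn: z↔a, o↔l, y↔b, f↔u, n↔m.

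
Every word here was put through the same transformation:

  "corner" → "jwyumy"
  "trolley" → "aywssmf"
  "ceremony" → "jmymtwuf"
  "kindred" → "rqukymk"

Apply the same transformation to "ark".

The shift depends on letter class: consonant c→j is +7, but vowel o→w is +8. The rule splits by letter class: vowels +8, consonants +7.
On ark: a(vowel)+8=i, r(cons)+7=y, k(cons)+7=r.

iyr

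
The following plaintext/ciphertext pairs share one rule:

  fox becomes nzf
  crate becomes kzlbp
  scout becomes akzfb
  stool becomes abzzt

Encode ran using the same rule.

The shift depends on letter class: consonant f→n is +8, but vowel o→z is +11. Vowels shift forward by 11 and consonants shift forward by 8.
On ran: r(cons)+8=z, a(vowel)+11=l, n(cons)+8=v.

zlv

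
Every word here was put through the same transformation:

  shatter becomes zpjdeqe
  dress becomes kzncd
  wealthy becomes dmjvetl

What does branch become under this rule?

In shatter: s→z is +7, h→p is +8, a→j is +9, t→d is +10 — the shift increases by 1 each position. Letter i (0-indexed) is shifted by i+7, so successive shifts are 7, 8, 9, ….
Applying it to branch: b+7=i, r+8=z, a+9=j, n+10=x, c+11=n, h+12=t.

izjxnt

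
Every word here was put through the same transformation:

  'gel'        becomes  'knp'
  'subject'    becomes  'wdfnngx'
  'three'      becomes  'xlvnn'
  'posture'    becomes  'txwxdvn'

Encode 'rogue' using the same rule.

vxkdn

The shift depends on letter class: consonant g→k is +4, but vowel e→n is +9. The rule splits by letter class: vowels +9, consonants +4.
On rogue: r(cons)+4=v, o(vowel)+9=x, g(cons)+4=k, u(vowel)+9=d, e(vowel)+9=n.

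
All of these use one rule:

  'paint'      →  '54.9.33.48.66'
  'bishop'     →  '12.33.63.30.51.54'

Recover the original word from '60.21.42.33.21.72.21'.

With a=1..z=26, the number is 3·pos + 6.
Reversing it on 60.21.42.33.21.72.21: 60→(60−6)÷3=18=r, 21→(21−6)÷3=5=e, 42→(42−6)÷3=12=l, 33→(33−6)÷3=9=i, 21→(21−6)÷3=5=e, 72→(72−6)÷3=22=v, 21→(21−6)÷3=5=e.

relieve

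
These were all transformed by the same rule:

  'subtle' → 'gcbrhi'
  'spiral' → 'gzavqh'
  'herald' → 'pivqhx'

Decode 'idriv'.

enter

s(18)→g(6) and u(20)→c(2) fit y≡11x+16 (mod 26); the inverse of 11 mod 26 is 19. Each letter's alphabet position (a=0..z=25) is mapped through 11·x+16 mod 26 — an affine cipher.
Decoding idriv: i(8)→19·(8−16)≡4=e; d(3)→19·(3−16)≡13=n; r(17)→19·(17−16)≡19=t; i(8)→19·(8−16)≡4=e; v(21)→19·(21−16)≡17=r (all mod 26).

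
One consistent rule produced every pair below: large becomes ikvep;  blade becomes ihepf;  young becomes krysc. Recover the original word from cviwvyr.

The output letters match the input read backwards, each shifted +4: large reversed is egral. Read the word backwards and shift each letter +4.
Undoing it on cviwvyr: shift back: c−4=y, v−4=r, i−4=e, w−4=s, v−4=r, y−4=u, r−4=n → yresrun; then reverse → nursery.

nursery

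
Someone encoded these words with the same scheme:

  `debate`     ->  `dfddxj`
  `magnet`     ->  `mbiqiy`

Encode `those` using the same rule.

In debate: d→d is +0, e→f is +1, b→d is +2, a→d is +3 — the shift increases by 1 each position. Letter i (0-indexed) is shifted by i+0, so successive shifts are 0, 1, 2, ….
On those: t+0=t, h+1=i, o+2=q, s+3=v, e+4=i.

tiqvi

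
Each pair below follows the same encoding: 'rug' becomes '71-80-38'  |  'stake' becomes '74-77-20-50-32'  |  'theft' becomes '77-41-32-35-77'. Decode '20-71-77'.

art

The formula is n = 3×(alphabet index, a=1) + 17.
Decoding 20-71-77: 20→(20−17)÷3=1=a, 71→(71−17)÷3=18=r, 77→(77−17)÷3=20=t.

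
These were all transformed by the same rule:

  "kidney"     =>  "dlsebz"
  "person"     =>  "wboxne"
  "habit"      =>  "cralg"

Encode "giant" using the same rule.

k(10)→d(3) and i(8)→l(11) fit y≡9x+17 (mod 26); the inverse of 9 mod 26 is 3. This is an affine cipher: with a=0,…,z=25, each position x becomes (9x+17) mod 26.
On giant: g(6)→9·6+17≡19=t; i(8)→9·8+17≡11=l; a(0)→9·0+17≡17=r; n(13)→9·13+17≡4=e; t(19)→9·19+17≡6=g (all mod 26).

tlreg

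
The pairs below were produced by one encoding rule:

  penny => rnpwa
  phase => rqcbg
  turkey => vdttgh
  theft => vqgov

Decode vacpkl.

Shifts by position in penny: pos 0: p→r (+2), pos 1: e→n (+9), pos 2: n→p (+2), pos 3: n→w (+9) — repeating every 2. It's a Vigenère-style cipher with numeric key [2,9]: position i shifts by key[i mod 2].
Undoing it on vacpkl: v−2=t, a−9=r, c−2=a, p−9=g, k−2=i, l−9=c.

tragic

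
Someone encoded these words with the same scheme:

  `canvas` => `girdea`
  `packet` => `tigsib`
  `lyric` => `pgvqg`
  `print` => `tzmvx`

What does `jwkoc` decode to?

foggy

Shifts by position in canvas: pos 0: c→g (+4), pos 1: a→i (+8), pos 2: n→r (+4), pos 3: v→d (+8) — repeating every 2. A repeating key of period 2 is used — shifts +4, +8 over and over.
Decoding jwkoc: j−4=f, w−8=o, k−4=g, o−8=g, c−4=y.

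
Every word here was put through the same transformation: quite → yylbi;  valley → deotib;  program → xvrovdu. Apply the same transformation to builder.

jylthhz

It's a Vigenère-style cipher with numeric key [8,4,3]: position i shifts by key[i mod 3].
Applying it to builder: b+8=j, u+4=y, i+3=l, l+8=t, d+4=h, e+3=h, r+8=z.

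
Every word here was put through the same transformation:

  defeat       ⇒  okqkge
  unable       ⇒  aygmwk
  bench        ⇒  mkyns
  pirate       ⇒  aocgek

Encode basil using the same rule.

mgdow

The shift depends on letter class: consonant d→o is +11, but vowel e→k is +6. The rule splits by letter class: vowels +6, consonants +11.
For basil: b(cons)+11=m, a(vowel)+6=g, s(cons)+11=d, i(vowel)+6=o, l(cons)+11=w.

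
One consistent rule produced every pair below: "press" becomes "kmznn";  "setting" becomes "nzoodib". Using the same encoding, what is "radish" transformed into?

mvydnc

Compare letters: p→k is +21, r→m is +21, e→z is +21 — a constant shift. It's a constant shift of +21 (ROT21).
Applying it to radish: r+21=m, a+21=v, d+21=y, i+21=d, s+21=n, h+21=c.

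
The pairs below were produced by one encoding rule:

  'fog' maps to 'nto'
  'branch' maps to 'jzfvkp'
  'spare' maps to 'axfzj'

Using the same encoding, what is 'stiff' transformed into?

abnnn

The rule splits by letter class: vowels +5, consonants +8.
Applying it to stiff: s(cons)+8=a, t(cons)+8=b, i(vowel)+5=n, f(cons)+8=n, f(cons)+8=n.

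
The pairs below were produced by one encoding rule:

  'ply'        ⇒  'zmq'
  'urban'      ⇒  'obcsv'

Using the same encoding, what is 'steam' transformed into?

Read the word backwards and shift each letter +1.
Applying it to steam: reverse → maets; then shift: m+1=n, a+1=b, e+1=f, t+1=u, s+1=t.

nbfut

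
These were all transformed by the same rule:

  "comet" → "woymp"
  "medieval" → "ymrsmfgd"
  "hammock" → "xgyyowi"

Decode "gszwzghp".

c(2)→w(22) and o(14)→o(14) fit y≡21x+6 (mod 26); the inverse of 21 mod 26 is 5. Treating letters as 0–25, the rule is x ↦ 21x + 6 (mod 26).
Undoing it on gszwzghp: g(6)→5·(6−6)≡0=a; s(18)→5·(18−6)≡8=i; z(25)→5·(25−6)≡17=r; w(22)→5·(22−6)≡2=c; z(25)→5·(25−6)≡17=r; g(6)→5·(6−6)≡0=a; h(7)→5·(7−6)≡5=f; p(15)→5·(15−6)≡19=t (all mod 26).

aircraft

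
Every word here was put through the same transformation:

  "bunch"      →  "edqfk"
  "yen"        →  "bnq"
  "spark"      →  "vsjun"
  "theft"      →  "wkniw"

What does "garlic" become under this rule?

The shift depends on letter class: consonant b→e is +3, but vowel u→d is +9. Two shifts are in play — +9 for a/e/i/o/u, +3 for every other letter.
Applying it to garlic: g(cons)+3=j, a(vowel)+9=j, r(cons)+3=u, l(cons)+3=o, i(vowel)+9=r, c(cons)+3=f.

jjuorf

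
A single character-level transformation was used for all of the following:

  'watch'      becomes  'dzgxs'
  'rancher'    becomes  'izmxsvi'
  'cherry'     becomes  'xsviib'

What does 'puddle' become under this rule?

Each pair mirrors across the alphabet (w↔d, a↔z, t↔g): positions sum to 25. Each letter is replaced by its mirror in the alphabet: a↔z, b↔y, c↔x, and so on (the Atbash cipher).
For puddle: p↔k, u↔f, d↔w, d↔w, l↔o, e↔v.

kfwwov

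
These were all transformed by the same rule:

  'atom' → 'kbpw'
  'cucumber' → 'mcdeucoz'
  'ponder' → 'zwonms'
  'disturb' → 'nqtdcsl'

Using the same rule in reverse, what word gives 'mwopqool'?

A repeating key of period 3 is used — shifts +10, +8, +1 over and over.
Decoding mwopqool: m−10=c, w−8=o, o−1=n, p−10=f, q−8=i, o−1=n, o−10=e, l−8=d.

confined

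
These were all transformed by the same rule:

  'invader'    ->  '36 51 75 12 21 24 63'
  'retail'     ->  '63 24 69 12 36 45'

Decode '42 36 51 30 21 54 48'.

With a=1..z=26, the number is 3·pos + 9.
Decoding 42 36 51 30 21 54 48: 42→(42−9)÷3=11=k, 36→(36−9)÷3=9=i, 51→(51−9)÷3=14=n, 30→(30−9)÷3=7=g, 21→(21−9)÷3=4=d, 54→(54−9)÷3=15=o, 48→(48−9)÷3=13=m.

kingdom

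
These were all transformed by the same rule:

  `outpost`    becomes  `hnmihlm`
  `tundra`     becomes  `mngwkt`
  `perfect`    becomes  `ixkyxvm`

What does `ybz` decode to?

Compare letters: o→h is +19, u→n is +19, t→m is +19 — a constant shift. This is a Caesar cipher with shift 19.
Reversing it on ybz: y−19=f, b−19=i, z−19=g.

fig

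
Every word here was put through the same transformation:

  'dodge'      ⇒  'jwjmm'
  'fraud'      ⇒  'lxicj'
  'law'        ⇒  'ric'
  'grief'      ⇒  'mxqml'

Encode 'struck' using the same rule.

Two shifts are in play — +8 for a/e/i/o/u, +6 for every other letter.
Applying it to struck: s(cons)+6=y, t(cons)+6=z, r(cons)+6=x, u(vowel)+8=c, c(cons)+6=i, k(cons)+6=q.

yzxciq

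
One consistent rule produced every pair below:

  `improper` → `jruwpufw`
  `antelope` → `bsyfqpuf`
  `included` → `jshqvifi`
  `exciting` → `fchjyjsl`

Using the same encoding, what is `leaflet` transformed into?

The shift depends on letter class: consonant m→r is +5, but vowel i→j is +1. The rule splits by letter class: vowels +1, consonants +5.
Applying it to leaflet: l(cons)+5=q, e(vowel)+1=f, a(vowel)+1=b, f(cons)+5=k, l(cons)+5=q, e(vowel)+1=f, t(cons)+5=y.

qfbkqfy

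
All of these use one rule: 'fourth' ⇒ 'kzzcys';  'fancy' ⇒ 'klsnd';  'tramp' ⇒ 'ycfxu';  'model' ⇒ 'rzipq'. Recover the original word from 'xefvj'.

Shifts by position in fourth: pos 0: f→k (+5), pos 1: o→z (+11), pos 2: u→z (+5), pos 3: r→c (+11) — repeating every 2. The shifts repeat in a cycle of length 2: positions 0,1,… shift by +5, +11, then the pattern repeats.
Reversing it on xefvj: x−5=s, e−11=t, f−5=a, v−11=k, j−5=e.

stake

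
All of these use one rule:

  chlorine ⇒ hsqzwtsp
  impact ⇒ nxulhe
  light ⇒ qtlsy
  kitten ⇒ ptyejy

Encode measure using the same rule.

rpfdzcj

Shifts by position in chlorine: pos 0: c→h (+5), pos 1: h→s (+11), pos 2: l→q (+5), pos 3: o→z (+11) — repeating every 2. It's a Vigenère-style cipher with numeric key [5,11]: position i shifts by key[i mod 2].
For measure: m+5=r, e+11=p, a+5=f, s+11=d, u+5=z, r+11=c, e+5=j.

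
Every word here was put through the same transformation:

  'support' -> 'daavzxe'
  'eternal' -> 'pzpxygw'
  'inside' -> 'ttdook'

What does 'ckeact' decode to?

return

The shifts repeat in a cycle of length 2: positions 0,1,… shift by +11, +6, then the pattern repeats.
Reversing it on ckeact: c−11=r, k−6=e, e−11=t, a−6=u, c−11=r, t−6=n.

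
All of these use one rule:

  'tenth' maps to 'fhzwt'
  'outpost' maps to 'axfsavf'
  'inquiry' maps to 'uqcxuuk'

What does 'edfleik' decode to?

Shifts by position in tenth: pos 0: t→f (+12), pos 1: e→h (+3), pos 2: n→z (+12), pos 3: t→w (+3) — repeating every 2. The shifts repeat in a cycle of length 2: positions 0,1,… shift by +12, +3, then the pattern repeats.
Reversing it on edfleik: e−12=s, d−3=a, f−12=t, l−3=i, e−12=s, i−3=f, k−12=y.

satisfy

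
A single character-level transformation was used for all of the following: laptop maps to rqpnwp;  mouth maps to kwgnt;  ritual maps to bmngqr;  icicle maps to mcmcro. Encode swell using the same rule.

usorr

l(11)→r(17) and a(0)→q(16) fit y≡19x+16 (mod 26); the inverse of 19 mod 26 is 11. This is an affine cipher: with a=0,…,z=25, each position x becomes (19x+16) mod 26.
On swell: s(18)→19·18+16≡20=u; w(22)→19·22+16≡18=s; e(4)→19·4+16≡14=o; l(11)→19·11+16≡17=r; l(11)→19·11+16≡17=r (all mod 26).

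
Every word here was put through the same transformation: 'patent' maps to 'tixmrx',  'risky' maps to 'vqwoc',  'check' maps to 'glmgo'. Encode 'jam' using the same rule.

The shift depends on letter class: consonant p→t is +4, but vowel a→i is +8. The rule splits by letter class: vowels +8, consonants +4.
Applying it to jam: j(cons)+4=n, a(vowel)+8=i, m(cons)+4=q.

niq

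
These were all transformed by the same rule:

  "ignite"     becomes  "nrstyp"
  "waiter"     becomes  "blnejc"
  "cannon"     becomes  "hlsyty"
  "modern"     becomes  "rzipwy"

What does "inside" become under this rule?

nyxtip

Shifts by position in ignite: pos 0: i→n (+5), pos 1: g→r (+11), pos 2: n→s (+5), pos 3: i→t (+11) — repeating every 2. The shifts repeat in a cycle of length 2: positions 0,1,… shift by +5, +11, then the pattern repeats.
On inside: i+5=n, n+11=y, s+5=x, i+11=t, d+5=i, e+11=p.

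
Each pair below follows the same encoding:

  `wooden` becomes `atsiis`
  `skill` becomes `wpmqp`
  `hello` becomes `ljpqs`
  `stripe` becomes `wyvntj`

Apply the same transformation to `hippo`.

lntus

Shifts by position in wooden: pos 0: w→a (+4), pos 1: o→t (+5), pos 2: o→s (+4), pos 3: d→i (+5) — repeating every 2. The shifts repeat in a cycle of length 2: positions 0,1,… shift by +4, +5, then the pattern repeats.
On hippo: h+4=l, i+5=n, p+4=t, p+5=u, o+4=s.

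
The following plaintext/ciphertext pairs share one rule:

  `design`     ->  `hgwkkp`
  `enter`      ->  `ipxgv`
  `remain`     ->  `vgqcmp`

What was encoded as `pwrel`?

lunch

Shifts by position in design: pos 0: d→h (+4), pos 1: e→g (+2), pos 2: s→w (+4), pos 3: i→k (+2) — repeating every 2. A repeating key of period 2 is used — shifts +4, +2 over and over.
Undoing it on pwrel: p−4=l, w−2=u, r−4=n, e−2=c, l−4=h.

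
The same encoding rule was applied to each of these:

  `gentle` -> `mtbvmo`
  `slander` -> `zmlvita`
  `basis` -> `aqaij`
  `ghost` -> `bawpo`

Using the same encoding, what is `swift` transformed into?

bnqea

Two steps: reverse the string, then apply a Caesar shift of +8.
On swift: reverse → tfiws; then shift: t+8=b, f+8=n, i+8=q, w+8=e, s+8=a.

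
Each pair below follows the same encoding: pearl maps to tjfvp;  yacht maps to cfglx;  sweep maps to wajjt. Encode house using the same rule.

ltzwj

Two shifts are in play — +5 for a/e/i/o/u, +4 for every other letter.
On house: h(cons)+4=l, o(vowel)+5=t, u(vowel)+5=z, s(cons)+4=w, e(vowel)+5=j.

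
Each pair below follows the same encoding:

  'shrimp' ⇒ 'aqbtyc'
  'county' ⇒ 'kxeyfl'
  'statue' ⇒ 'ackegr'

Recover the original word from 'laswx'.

Letter i (0-indexed) is shifted by i+8, so successive shifts are 8, 9, 10, ….
Undoing it on laswx: l−8=d, a−9=r, s−10=i, w−11=l, x−12=l.

drill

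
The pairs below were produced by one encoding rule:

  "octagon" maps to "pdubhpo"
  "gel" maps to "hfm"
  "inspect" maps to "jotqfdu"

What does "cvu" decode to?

It's a constant shift of +1 (ROT1).
Undoing it on cvu: c−1=b, v−1=u, u−1=t.

but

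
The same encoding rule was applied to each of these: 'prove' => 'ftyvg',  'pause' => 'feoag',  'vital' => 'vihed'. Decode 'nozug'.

p(15)→f(5) and r(17)→t(19) fit y≡7x+4 (mod 26); the inverse of 7 mod 26 is 15. Treating letters as 0–25, the rule is x ↦ 7x + 4 (mod 26).
Undoing it on nozug: n(13)→15·(13−4)≡5=f; o(14)→15·(14−4)≡20=u; z(25)→15·(25−4)≡3=d; u(20)→15·(20−4)≡6=g; g(6)→15·(6−4)≡4=e (all mod 26).

fudge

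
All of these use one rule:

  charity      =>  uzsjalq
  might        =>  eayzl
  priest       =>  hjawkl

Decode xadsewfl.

filament

Each letter is shifted forward by 18 in the alphabet (a Caesar shift of +18).
Decoding xadsewfl: x−18=f, a−18=i, d−18=l, s−18=a, e−18=m, w−18=e, f−18=n, l−18=t.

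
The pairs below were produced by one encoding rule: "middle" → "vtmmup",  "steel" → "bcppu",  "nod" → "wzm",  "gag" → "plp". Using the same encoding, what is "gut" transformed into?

pfc

The shift depends on letter class: consonant m→v is +9, but vowel i→t is +11. Two shifts are in play — +11 for a/e/i/o/u, +9 for every other letter.
For gut: g(cons)+9=p, u(vowel)+11=f, t(cons)+9=c.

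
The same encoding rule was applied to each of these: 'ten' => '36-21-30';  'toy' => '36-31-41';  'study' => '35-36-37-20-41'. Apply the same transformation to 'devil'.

20-21-38-25-28

The number is (letter's place in the alphabet, a=1) + 16.
On devil: d=4→20, e=5→21, v=22→38, i=9→25, l=12→28.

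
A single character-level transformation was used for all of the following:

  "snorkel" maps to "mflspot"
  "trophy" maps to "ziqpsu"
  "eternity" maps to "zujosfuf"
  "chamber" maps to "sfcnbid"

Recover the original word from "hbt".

The output letters match the input read backwards, each shifted +1: snorkel reversed is lekrons. Read the word backwards and shift each letter +1.
Undoing it on hbt: shift back: h−1=g, b−1=a, t−1=s → gas; then reverse → sag.

sag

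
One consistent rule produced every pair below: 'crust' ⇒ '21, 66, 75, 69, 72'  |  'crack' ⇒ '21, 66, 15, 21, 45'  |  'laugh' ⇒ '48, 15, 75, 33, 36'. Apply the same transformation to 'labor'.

c(#3)→21 and r(#18)→66: differences scale by 3, so n = 3·pos + 12. Each letter becomes 3×(its alphabet position, a=1..z=26) + 12.
For labor: l=12→48, a=1→15, b=2→18, o=15→57, r=18→66.

48, 15, 18, 57, 66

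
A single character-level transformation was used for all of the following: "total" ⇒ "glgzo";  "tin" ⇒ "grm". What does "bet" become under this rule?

Each pair mirrors across the alphabet (t↔g, o↔l, t↔g): positions sum to 25. Each letter is replaced by its mirror in the alphabet: a↔z, b↔y, c↔x, and so on (the Atbash cipher).
On bet: b↔y, e↔v, t↔g.

yvg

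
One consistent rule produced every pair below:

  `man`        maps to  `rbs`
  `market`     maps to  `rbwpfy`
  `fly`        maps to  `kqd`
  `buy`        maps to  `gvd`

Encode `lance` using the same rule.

qbshf

The shift depends on letter class: consonant m→r is +5, but vowel a→b is +1. Two shifts are in play — +1 for a/e/i/o/u, +5 for every other letter.
For lance: l(cons)+5=q, a(vowel)+1=b, n(cons)+5=s, c(cons)+5=h, e(vowel)+1=f.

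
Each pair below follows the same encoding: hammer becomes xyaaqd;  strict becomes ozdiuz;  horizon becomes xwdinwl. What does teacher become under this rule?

h(7)→x(23) and a(0)→y(24) fit y≡11x+24 (mod 26); the inverse of 11 mod 26 is 19. This is an affine cipher: with a=0,…,z=25, each position x becomes (11x+24) mod 26.
For teacher: t(19)→11·19+24≡25=z; e(4)→11·4+24≡16=q; a(0)→11·0+24≡24=y; c(2)→11·2+24≡20=u; h(7)→11·7+24≡23=x; e(4)→11·4+24≡16=q; r(17)→11·17+24≡3=d (all mod 26).

zqyuxqd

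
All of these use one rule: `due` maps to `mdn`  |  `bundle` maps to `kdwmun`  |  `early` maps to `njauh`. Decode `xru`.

oil

It's a constant shift of +9 (ROT9).
Reversing it on xru: x−9=o, r−9=i, u−9=l.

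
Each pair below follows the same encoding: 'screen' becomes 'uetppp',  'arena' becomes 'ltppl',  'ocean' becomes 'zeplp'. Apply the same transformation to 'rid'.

ttf

Two shifts are in play — +11 for a/e/i/o/u, +2 for every other letter.
Applying it to rid: r(cons)+2=t, i(vowel)+11=t, d(cons)+2=f.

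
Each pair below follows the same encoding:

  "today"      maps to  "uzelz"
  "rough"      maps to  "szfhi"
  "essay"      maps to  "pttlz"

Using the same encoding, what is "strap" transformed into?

tuslq

The shift depends on letter class: consonant t→u is +1, but vowel o→z is +11. Vowels shift forward by 11 and consonants shift forward by 1.
For strap: s(cons)+1=t, t(cons)+1=u, r(cons)+1=s, a(vowel)+11=l, p(cons)+1=q.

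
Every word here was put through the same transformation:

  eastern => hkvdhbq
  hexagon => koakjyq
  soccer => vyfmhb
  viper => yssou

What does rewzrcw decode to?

A repeating key of period 2 is used — shifts +3, +10 over and over.
Decoding rewzrcw: r−3=o, e−10=u, w−3=t, z−10=p, r−3=o, c−10=s, w−3=t.

outpost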